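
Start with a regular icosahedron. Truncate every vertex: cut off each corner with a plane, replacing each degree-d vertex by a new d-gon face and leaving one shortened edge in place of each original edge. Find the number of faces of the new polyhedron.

32

The base solid has V = 12, E = 30, F = 20.
Truncation replaces each original edge-end by a new vertex, so V′ = 2E = 60.
Each original edge survives, and each old vertex of degree d contributes d new edges; summing degrees gives Σd = 2E, so E′ = E + 2E = 3E = 90.
Each original face survives and each original vertex becomes one new face: F′ = F + V = 32.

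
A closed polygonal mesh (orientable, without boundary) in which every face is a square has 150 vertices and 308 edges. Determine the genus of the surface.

Every face is a square and each edge borders two faces, so 4F = 2·308, giving F = 154.
χ = V − E + F = 150 − 308 + 154 = -4.
For a closed orientable surface χ = 2 − 2g, so g = (2 − (-4))/2 = 3.

3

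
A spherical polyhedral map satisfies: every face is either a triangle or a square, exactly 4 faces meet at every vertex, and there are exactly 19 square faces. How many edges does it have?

Let x be the number of triangles; then F = 19 + x.
Edge–face incidences: 2E = 4·19 + 3·x = 76 + 3x.
Every vertex has degree 4, so 4V = 2E.
Euler: V − E + F = 2 ⇒ (2E)/4 − E + (19 + x) = 2.
Multiply by 8: 2·(2E) − 4·(2E) + 8·(19 + x) = 16, i.e. 152 + 8x − 2·(76 + 3x) = 16.
Collecting terms: 2x = 16, so x = 8.
Then 2E = 76 + 3·8 = 100, so E = 50, V = 2E/4 = 25, F = 19 + 8 = 27.

50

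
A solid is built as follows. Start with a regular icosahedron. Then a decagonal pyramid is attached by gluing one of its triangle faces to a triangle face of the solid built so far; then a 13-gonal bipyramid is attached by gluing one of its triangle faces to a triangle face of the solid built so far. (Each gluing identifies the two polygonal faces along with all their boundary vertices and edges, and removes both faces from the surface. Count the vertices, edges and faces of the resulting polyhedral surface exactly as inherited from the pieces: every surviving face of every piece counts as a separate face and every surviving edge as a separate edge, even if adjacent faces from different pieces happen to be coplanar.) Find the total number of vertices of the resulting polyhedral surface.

32

A regular icosahedron: V=12, E=30, F=20.
Attach a decagonal pyramid (V=11, E=20, F=11) along a 3-gon: merge 3 vertices and 3 edges, delete both glued faces → V=20, E=47, F=29.
Attach a 13-gonal bipyramid (V=15, E=39, F=26) along a 3-gon: merge 3 vertices and 3 edges, delete both glued faces → V=32, E=83, F=53.
Check: V − E + F = 32 − 83 + 53 = 2.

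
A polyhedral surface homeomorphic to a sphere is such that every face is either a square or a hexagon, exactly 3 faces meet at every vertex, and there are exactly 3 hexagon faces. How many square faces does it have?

Let x be the number of squares; then F = 3 + x.
Edge–face incidences: 2E = 6·3 + 4·x = 18 + 4x.
Every vertex has degree 3, so 3V = 2E.
Euler: V − E + F = 2 ⇒ (2E)/3 − E + (3 + x) = 2.
Multiply by 6: 2·(2E) − 3·(2E) + 6·(3 + x) = 12, i.e. 18 + 6x − (18 + 4x) = 12.
Collecting terms: 2x = 12, so x = 6.
Then 2E = 18 + 4·6 = 42, so E = 21, V = 2E/3 = 14, F = 3 + 6 = 9.

6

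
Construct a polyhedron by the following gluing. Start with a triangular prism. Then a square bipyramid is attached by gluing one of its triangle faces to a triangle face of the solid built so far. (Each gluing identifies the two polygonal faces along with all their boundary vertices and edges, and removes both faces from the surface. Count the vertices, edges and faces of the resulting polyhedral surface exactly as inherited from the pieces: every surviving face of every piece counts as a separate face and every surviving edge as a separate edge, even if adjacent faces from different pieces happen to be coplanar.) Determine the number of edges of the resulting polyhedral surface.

A triangular prism: V=6, E=9, F=5.
Attach a square bipyramid (V=6, E=12, F=8) along a 3-gon: merge 3 vertices and 3 edges, delete both glued faces → V=9, E=18, F=11.
Check: V − E + F = 9 − 18 + 11 = 2.

18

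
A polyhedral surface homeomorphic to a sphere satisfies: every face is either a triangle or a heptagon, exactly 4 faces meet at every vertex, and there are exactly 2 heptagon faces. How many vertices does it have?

Let x be the number of triangles; then F = 2 + x.
Edge–face incidences: 2E = 7·2 + 3·x = 14 + 3x.
Every vertex has degree 4, so 4V = 2E.
Euler: V − E + F = 2 ⇒ (2E)/4 − E + (2 + x) = 2.
Multiply by 8: 2·(2E) − 4·(2E) + 8·(2 + x) = 16, i.e. 16 + 8x − 2·(14 + 3x) = 16.
Collecting terms: 2x − 12 = 16, so 2x = 28, so x = 14.
Then 2E = 14 + 3·14 = 56, so E = 28, V = 2E/4 = 14, F = 2 + 14 = 16.

14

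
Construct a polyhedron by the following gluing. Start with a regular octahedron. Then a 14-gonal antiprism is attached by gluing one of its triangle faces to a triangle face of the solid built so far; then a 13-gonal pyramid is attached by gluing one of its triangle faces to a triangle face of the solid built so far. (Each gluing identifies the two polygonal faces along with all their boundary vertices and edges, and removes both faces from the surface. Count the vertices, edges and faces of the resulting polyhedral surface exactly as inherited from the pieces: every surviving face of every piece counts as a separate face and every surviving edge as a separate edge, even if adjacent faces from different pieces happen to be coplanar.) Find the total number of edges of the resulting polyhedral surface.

A regular octahedron: V=6, E=12, F=8.
Attach a 14-gonal antiprism (V=28, E=56, F=30) along a 3-gon: merge 3 vertices and 3 edges, delete both glued faces → V=31, E=65, F=36.
Attach a 13-gonal pyramid (V=14, E=26, F=14) along a 3-gon: merge 3 vertices and 3 edges, delete both glued faces → V=42, E=88, F=48.
Check: V − E + F = 42 − 88 + 48 = 2.

88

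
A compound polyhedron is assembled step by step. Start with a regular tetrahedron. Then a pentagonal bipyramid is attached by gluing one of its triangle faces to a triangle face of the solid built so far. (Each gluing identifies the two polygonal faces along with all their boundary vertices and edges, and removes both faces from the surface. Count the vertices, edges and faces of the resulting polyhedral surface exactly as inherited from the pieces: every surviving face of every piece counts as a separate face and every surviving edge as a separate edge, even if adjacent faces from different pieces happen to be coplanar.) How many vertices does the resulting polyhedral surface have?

8

A regular tetrahedron: V=4, E=6, F=4.
Attach a pentagonal bipyramid (V=7, E=15, F=10) along a 3-gon: merge 3 vertices and 3 edges, delete both glued faces → V=8, E=18, F=12.
Check: V − E + F = 8 − 18 + 12 = 2.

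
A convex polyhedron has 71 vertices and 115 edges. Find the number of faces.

46

Here V − E + F = 2.
F = 2 − V + E = 2 − 71 + 115 = 46.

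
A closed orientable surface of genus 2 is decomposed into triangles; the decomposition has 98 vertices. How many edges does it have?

χ = 2 − 2·2 = -2, and every face is a triangle so 3F = 2E.
V − E + F = -2 with E = 3F/2 gives 98 − (3/2 − 1)·F = -2, so F = 200 and E = 300.

300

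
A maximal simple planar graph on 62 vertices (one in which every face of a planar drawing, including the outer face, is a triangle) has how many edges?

180

In a plane triangulation 3F = 2E and V − E + F = 2, so E = 3V − 6 = 3·62 − 6 = 180.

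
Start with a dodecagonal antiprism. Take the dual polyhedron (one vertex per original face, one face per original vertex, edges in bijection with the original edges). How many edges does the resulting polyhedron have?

The base solid has V = 24, E = 48, F = 26.
The dual swaps V and F and preserves E: V′ = F = 26, E′ = E = 48, F′ = V = 24.

48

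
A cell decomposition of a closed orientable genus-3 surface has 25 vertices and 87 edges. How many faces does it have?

For a closed orientable surface of genus 3, χ = 2 − 2·3 = -4.
F = -4 − V + E = -4 − 25 + 87 = 58.

58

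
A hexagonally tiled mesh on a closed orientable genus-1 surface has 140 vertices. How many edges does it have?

χ = 2 − 2·1 = 0, and every face is a hexagon so 6F = 2E.
V − E + F = 0 with E = 6F/2 gives 140 − (6/2 − 1)·F = 0, so F = 70 and E = 210.

210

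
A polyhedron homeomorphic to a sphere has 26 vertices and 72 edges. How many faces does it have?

48

Here V − E + F = 2.
F = 2 − V + E = 2 − 26 + 72 = 48.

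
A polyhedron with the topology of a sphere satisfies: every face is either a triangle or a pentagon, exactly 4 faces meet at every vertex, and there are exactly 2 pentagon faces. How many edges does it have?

20

Let x be the number of triangles; then F = 2 + x.
Edge–face incidences: 2E = 5·2 + 3·x = 10 + 3x.
Every vertex has degree 4, so 4V = 2E.
Euler: V − E + F = 2 ⇒ (2E)/4 − E + (2 + x) = 2.
Multiply by 8: 2·(2E) − 4·(2E) + 8·(2 + x) = 16, i.e. 16 + 8x − 2·(10 + 3x) = 16.
Collecting terms: 2x − 4 = 16, so 2x = 20, so x = 10.
Then 2E = 10 + 3·10 = 40, so E = 20, V = 2E/4 = 10, F = 2 + 10 = 12.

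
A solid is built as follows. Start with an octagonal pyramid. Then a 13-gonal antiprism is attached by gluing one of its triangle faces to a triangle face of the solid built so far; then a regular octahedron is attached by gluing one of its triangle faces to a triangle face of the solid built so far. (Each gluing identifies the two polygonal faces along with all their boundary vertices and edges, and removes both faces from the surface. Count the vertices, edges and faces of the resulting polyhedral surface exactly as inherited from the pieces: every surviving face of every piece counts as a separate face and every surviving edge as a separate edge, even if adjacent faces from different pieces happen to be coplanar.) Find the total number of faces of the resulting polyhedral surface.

An octagonal pyramid: V=9, E=16, F=9.
Attach a 13-gonal antiprism (V=26, E=52, F=28) along a 3-gon: merge 3 vertices and 3 edges, delete both glued faces → V=32, E=65, F=35.
Attach a regular octahedron (V=6, E=12, F=8) along a 3-gon: merge 3 vertices and 3 edges, delete both glued faces → V=35, E=74, F=41.
Check: V − E + F = 35 − 74 + 41 = 2.

41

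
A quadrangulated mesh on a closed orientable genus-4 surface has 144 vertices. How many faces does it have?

150

χ = 2 − 2·4 = -6, and every face is a square so 4F = 2E.
V − E + F = -6 with E = 4F/2 gives 144 − (4/2 − 1)·F = -6, so F = 150 and E = 300.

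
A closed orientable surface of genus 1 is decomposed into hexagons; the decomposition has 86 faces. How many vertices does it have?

χ = 2 − 2·1 = 0, and every face is a hexagon so 6F = 2E.
E = 6·86/2 = 258. Then V = 0 + E − F = 0 + 258 − 86 = 172.

172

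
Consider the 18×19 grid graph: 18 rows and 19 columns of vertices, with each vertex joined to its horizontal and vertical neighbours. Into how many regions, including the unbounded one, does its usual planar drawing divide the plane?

The grid has V = 18·19 = 342 vertices and E = 18·18 + 19·17 = 647 edges.
F = 2 − V + E = 2 − 342 + 647 = 307.

307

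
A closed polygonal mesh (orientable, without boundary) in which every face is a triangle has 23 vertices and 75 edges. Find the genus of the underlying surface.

2

Every face is a triangle and each edge borders two faces, so 3F = 2·75, giving F = 50.
χ = V − E + F = 23 − 75 + 50 = -2.
For a closed orientable surface χ = 2 − 2g, so g = (2 − (-2))/2 = 2.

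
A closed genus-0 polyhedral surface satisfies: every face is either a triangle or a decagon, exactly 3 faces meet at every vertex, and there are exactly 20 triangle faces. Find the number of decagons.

12

Let x be the number of decagons; then F = 20 + x.
Edge–face incidences: 2E = 3·20 + 10·x = 60 + 10x.
Every vertex has degree 3, so 3V = 2E.
Euler: V − E + F = 2 ⇒ (2E)/3 − E + (20 + x) = 2.
Multiply by 6: 2·(2E) − 3·(2E) + 6·(20 + x) = 12, i.e. 120 + 6x − (60 + 10x) = 12.
Collecting terms: −4x + 60 = 12, so −4x = −48, so x = 12.
Then 2E = 60 + 10·12 = 180, so E = 90, V = 2E/3 = 60, F = 20 + 12 = 32.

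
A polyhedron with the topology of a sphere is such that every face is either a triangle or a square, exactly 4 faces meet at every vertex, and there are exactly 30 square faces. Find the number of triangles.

8

Let x be the number of triangles; then F = 30 + x.
Edge–face incidences: 2E = 4·30 + 3·x = 120 + 3x.
Every vertex has degree 4, so 4V = 2E.
Euler: V − E + F = 2 ⇒ (2E)/4 − E + (30 + x) = 2.
Multiply by 8: 2·(2E) − 4·(2E) + 8·(30 + x) = 16, i.e. 240 + 8x − 2·(120 + 3x) = 16.
Collecting terms: 2x = 16, so x = 8.
Then 2E = 120 + 3·8 = 144, so E = 72, V = 2E/4 = 36, F = 30 + 8 = 38.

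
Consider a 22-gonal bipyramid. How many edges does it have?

66

A bipyramid over an n-gon has 2n triangular faces and n + 2 vertices: V = 22 + 2 = 24, E = 3·22 = 66, F = 2·22 = 44.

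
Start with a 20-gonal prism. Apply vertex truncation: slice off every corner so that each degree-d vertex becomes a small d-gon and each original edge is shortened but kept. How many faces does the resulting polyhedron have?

The base solid has V = 40, E = 60, F = 22.
Truncation replaces each original edge-end by a new vertex, so V′ = 2E = 120.
Each original edge survives, and each old vertex of degree d contributes d new edges; summing degrees gives Σd = 2E, so E′ = E + 2E = 3E = 180.
Each original face survives and each original vertex becomes one new face: F′ = F + V = 62.

62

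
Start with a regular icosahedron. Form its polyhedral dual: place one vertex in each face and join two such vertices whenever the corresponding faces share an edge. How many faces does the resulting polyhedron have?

The base solid has V = 12, E = 30, F = 20.
The dual swaps V and F and preserves E: V′ = F = 20, E′ = E = 30, F′ = V = 12.

12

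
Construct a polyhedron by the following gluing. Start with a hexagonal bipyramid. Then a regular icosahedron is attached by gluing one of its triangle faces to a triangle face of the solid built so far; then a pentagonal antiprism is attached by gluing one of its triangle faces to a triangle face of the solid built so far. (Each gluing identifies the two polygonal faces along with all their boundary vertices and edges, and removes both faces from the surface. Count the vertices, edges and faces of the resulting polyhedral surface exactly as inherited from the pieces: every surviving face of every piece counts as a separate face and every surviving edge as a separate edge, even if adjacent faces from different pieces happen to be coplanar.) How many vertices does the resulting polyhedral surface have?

A hexagonal bipyramid: V=8, E=18, F=12.
Attach a regular icosahedron (V=12, E=30, F=20) along a 3-gon: merge 3 vertices and 3 edges, delete both glued faces → V=17, E=45, F=30.
Attach a pentagonal antiprism (V=10, E=20, F=12) along a 3-gon: merge 3 vertices and 3 edges, delete both glued faces → V=24, E=62, F=40.
Check: V − E + F = 24 − 62 + 40 = 2.

24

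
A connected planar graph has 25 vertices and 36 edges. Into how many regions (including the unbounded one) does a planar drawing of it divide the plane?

13

Euler's formula for a connected plane graph: V − E + F = 2, so F = 2 − 25 + 36 = 13.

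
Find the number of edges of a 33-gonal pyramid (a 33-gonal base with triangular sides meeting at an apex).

66

A pyramid on an n-gon base has one n-gon and n triangles: V = 33 + 1 = 34, E = 2·33 = 66, F = 33 + 1 = 34.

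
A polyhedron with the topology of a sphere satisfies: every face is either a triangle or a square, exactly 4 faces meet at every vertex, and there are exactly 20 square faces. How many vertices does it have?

26

Let x be the number of triangles; then F = 20 + x.
Edge–face incidences: 2E = 4·20 + 3·x = 80 + 3x.
Every vertex has degree 4, so 4V = 2E.
Euler: V − E + F = 2 ⇒ (2E)/4 − E + (20 + x) = 2.
Multiply by 8: 2·(2E) − 4·(2E) + 8·(20 + x) = 16, i.e. 160 + 8x − 2·(80 + 3x) = 16.
Collecting terms: 2x = 16, so x = 8.
Then 2E = 80 + 3·8 = 104, so E = 52, V = 2E/4 = 26, F = 20 + 8 = 28.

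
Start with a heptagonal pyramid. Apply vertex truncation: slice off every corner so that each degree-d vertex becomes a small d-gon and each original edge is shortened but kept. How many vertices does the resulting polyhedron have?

The base solid has V = 8, E = 14, F = 8.
Truncation replaces each original edge-end by a new vertex, so V′ = 2E = 28.
Each original edge survives, and each old vertex of degree d contributes d new edges; summing degrees gives Σd = 2E, so E′ = E + 2E = 3E = 42.
Each original face survives and each original vertex becomes one new face: F′ = F + V = 16.

28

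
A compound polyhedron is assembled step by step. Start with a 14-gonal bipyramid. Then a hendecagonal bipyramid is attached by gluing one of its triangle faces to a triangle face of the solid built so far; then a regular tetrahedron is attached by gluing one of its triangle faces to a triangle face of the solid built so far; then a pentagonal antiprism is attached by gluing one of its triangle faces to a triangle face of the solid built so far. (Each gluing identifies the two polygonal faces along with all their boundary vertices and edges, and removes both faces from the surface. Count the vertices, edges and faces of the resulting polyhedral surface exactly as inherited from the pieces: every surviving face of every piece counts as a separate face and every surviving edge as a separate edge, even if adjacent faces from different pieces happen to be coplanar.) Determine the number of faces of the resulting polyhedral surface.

60

A 14-gonal bipyramid: V=16, E=42, F=28.
Attach a hendecagonal bipyramid (V=13, E=33, F=22) along a 3-gon: merge 3 vertices and 3 edges, delete both glued faces → V=26, E=72, F=48.
Attach a regular tetrahedron (V=4, E=6, F=4) along a 3-gon: merge 3 vertices and 3 edges, delete both glued faces → V=27, E=75, F=50.
Attach a pentagonal antiprism (V=10, E=20, F=12) along a 3-gon: merge 3 vertices and 3 edges, delete both glued faces → V=34, E=92, F=60.
Check: V − E + F = 34 − 92 + 60 = 2.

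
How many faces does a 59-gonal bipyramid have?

118

A bipyramid over an n-gon has 2n triangular faces and n + 2 vertices: V = 59 + 2 = 61, E = 3·59 = 177, F = 2·59 = 118.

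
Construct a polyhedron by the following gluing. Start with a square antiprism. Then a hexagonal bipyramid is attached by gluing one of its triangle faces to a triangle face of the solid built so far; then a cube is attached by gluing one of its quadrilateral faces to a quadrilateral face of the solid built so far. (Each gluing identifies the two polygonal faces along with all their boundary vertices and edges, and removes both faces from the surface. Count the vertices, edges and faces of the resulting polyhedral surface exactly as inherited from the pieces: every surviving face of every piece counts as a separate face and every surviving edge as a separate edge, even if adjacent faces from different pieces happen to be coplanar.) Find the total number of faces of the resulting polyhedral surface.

A square antiprism: V=8, E=16, F=10.
Attach a hexagonal bipyramid (V=8, E=18, F=12) along a 3-gon: merge 3 vertices and 3 edges, delete both glued faces → V=13, E=31, F=20.
Attach a cube (V=8, E=12, F=6) along a 4-gon: merge 4 vertices and 4 edges, delete both glued faces → V=17, E=39, F=24.
Check: V − E + F = 17 − 39 + 24 = 2.

24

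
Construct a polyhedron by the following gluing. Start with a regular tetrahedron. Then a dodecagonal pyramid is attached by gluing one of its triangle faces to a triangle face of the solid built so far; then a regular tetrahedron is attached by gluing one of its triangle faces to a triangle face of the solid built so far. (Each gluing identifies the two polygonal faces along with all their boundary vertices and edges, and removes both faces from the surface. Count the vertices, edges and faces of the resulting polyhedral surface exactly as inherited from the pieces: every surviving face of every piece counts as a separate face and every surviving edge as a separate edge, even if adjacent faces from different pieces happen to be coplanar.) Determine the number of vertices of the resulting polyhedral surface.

A regular tetrahedron: V=4, E=6, F=4.
Attach a dodecagonal pyramid (V=13, E=24, F=13) along a 3-gon: merge 3 vertices and 3 edges, delete both glued faces → V=14, E=27, F=15.
Attach a regular tetrahedron (V=4, E=6, F=4) along a 3-gon: merge 3 vertices and 3 edges, delete both glued faces → V=15, E=30, F=17.
Check: V − E + F = 15 − 30 + 17 = 2.

15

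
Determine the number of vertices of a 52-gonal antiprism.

An antiprism on an n-gon has two n-gon caps and 2n triangles: V = 2·52 = 104, E = 4·52 = 208, F = 2·52 + 2 = 106.

104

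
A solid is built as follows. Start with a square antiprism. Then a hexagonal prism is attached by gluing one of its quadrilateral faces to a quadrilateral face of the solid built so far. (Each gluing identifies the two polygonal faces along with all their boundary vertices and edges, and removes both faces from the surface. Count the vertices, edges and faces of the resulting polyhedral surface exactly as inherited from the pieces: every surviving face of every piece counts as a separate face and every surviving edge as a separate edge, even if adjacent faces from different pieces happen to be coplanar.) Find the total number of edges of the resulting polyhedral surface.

A square antiprism: V=8, E=16, F=10.
Attach a hexagonal prism (V=12, E=18, F=8) along a 4-gon: merge 4 vertices and 4 edges, delete both glued faces → V=16, E=30, F=16.
Check: V − E + F = 16 − 30 + 16 = 2.

30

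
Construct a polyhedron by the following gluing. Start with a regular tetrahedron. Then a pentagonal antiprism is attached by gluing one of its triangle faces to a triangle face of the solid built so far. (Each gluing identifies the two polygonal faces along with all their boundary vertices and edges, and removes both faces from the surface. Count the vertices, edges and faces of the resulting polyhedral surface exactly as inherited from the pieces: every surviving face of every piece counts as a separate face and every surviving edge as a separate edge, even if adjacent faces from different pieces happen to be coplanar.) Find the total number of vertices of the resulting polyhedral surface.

A regular tetrahedron: V=4, E=6, F=4.
Attach a pentagonal antiprism (V=10, E=20, F=12) along a 3-gon: merge 3 vertices and 3 edges, delete both glued faces → V=11, E=23, F=14.
Check: V − E + F = 11 − 23 + 14 = 2.

11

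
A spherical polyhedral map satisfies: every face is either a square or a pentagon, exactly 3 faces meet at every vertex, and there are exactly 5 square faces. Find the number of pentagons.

2

Let x be the number of pentagons; then F = 5 + x.
Edge–face incidences: 2E = 4·5 + 5·x = 20 + 5x.
Every vertex has degree 3, so 3V = 2E.
Euler: V − E + F = 2 ⇒ (2E)/3 − E + (5 + x) = 2.
Multiply by 6: 2·(2E) − 3·(2E) + 6·(5 + x) = 12, i.e. 30 + 6x − (20 + 5x) = 12.
Collecting terms: x + 10 = 12, so x = 2.
Then 2E = 20 + 5·2 = 30, so E = 15, V = 2E/3 = 10, F = 5 + 2 = 7.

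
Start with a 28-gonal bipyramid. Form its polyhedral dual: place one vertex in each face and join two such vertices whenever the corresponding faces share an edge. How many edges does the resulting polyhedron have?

The base solid has V = 30, E = 84, F = 56.
The dual swaps V and F and preserves E: V′ = F = 56, E′ = E = 84, F′ = V = 30.

84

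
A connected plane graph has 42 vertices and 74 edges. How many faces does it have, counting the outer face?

34

Euler's formula for a connected plane graph: V − E + F = 2, so F = 2 − 42 + 74 = 34.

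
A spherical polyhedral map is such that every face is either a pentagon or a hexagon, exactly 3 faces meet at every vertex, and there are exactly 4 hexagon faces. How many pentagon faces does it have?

12

Let x be the number of pentagons; then F = 4 + x.
Edge–face incidences: 2E = 6·4 + 5·x = 24 + 5x.
Every vertex has degree 3, so 3V = 2E.
Euler: V − E + F = 2 ⇒ (2E)/3 − E + (4 + x) = 2.
Multiply by 6: 2·(2E) − 3·(2E) + 6·(4 + x) = 12, i.e. 24 + 6x − (24 + 5x) = 12.
Collecting terms: x = 12.
Then 2E = 24 + 5·12 = 84, so E = 42, V = 2E/3 = 28, F = 4 + 12 = 16.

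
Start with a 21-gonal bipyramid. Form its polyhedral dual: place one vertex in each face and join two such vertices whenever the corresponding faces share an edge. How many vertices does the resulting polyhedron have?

The base solid has V = 23, E = 63, F = 42.
The dual swaps V and F and preserves E: V′ = F = 42, E′ = E = 63, F′ = V = 23.

42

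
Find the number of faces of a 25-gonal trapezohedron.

The n-trapezohedron (dual of the n-antiprism) has V = 2·25 + 2 = 52, E = 4·25 = 100, F = 2·25 = 50.

50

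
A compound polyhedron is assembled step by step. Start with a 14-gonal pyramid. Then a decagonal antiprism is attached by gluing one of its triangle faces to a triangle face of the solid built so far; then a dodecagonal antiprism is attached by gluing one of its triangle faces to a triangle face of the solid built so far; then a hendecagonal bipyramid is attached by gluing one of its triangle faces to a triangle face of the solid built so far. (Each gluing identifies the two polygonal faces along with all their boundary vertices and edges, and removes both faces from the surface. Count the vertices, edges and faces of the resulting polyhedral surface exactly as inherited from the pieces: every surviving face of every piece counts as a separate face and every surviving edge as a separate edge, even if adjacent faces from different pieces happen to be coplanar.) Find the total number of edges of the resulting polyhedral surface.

A 14-gonal pyramid: V=15, E=28, F=15.
Attach a decagonal antiprism (V=20, E=40, F=22) along a 3-gon: merge 3 vertices and 3 edges, delete both glued faces → V=32, E=65, F=35.
Attach a dodecagonal antiprism (V=24, E=48, F=26) along a 3-gon: merge 3 vertices and 3 edges, delete both glued faces → V=53, E=110, F=59.
Attach a hendecagonal bipyramid (V=13, E=33, F=22) along a 3-gon: merge 3 vertices and 3 edges, delete both glued faces → V=63, E=140, F=79.
Check: V − E + F = 63 − 140 + 79 = 2.

140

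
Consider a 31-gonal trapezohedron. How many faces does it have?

The n-trapezohedron (dual of the n-antiprism) has V = 2·31 + 2 = 64, E = 4·31 = 124, F = 2·31 = 62.

62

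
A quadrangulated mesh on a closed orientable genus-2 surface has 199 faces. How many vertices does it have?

197

χ = 2 − 2·2 = -2, and every face is a square so 4F = 2E.
E = 4·199/2 = 398. Then V = -2 + E − F = -2 + 398 − 199 = 197.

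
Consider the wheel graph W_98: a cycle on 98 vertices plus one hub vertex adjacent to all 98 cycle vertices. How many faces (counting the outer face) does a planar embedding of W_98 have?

W_98 has V = 98 + 1 = 99 vertices and E = 2·98 = 196 edges.
By Euler's formula F = 2 − V + E = 2 − 99 + 196 = 99.

99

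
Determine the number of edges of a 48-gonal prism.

A prism on an n-gon has two n-gon bases and n rectangular sides: V = 2·48 = 96, E = 3·48 = 144, F = 48 + 2 = 50.
Check: V − E + F = 96 − 144 + 50 = 2.

144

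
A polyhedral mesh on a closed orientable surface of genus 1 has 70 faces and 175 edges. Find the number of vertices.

105

For a closed orientable surface of genus 1, χ = 2 − 2·1 = 0.
V = 0 + E − F = 0 + 175 − 70 = 105.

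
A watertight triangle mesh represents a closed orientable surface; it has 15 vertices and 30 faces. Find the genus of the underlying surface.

1

Every face is a triangle, so 2E = 3·30 = 90, giving E = 45.
χ = V − E + F = 15 − 45 + 30 = 0.
For a closed orientable surface χ = 2 − 2g, so g = (2 − (0))/2 = 1.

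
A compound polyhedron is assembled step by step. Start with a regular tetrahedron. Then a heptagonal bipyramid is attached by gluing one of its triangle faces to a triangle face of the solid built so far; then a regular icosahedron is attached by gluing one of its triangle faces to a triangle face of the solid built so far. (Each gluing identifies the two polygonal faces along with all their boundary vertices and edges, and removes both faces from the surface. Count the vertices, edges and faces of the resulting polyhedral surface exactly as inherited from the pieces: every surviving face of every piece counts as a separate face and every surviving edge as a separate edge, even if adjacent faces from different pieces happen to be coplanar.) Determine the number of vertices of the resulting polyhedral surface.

A regular tetrahedron: V=4, E=6, F=4.
Attach a heptagonal bipyramid (V=9, E=21, F=14) along a 3-gon: merge 3 vertices and 3 edges, delete both glued faces → V=10, E=24, F=16.
Attach a regular icosahedron (V=12, E=30, F=20) along a 3-gon: merge 3 vertices and 3 edges, delete both glued faces → V=19, E=51, F=34.
Check: V − E + F = 19 − 51 + 34 = 2.

19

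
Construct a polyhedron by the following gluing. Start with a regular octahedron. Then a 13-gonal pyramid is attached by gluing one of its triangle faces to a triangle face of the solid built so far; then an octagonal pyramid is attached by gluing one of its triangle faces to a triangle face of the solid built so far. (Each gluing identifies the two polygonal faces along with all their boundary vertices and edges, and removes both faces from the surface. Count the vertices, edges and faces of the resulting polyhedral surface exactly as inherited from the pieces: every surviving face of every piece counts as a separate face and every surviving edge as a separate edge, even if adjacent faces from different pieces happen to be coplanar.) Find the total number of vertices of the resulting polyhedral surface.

23

A regular octahedron: V=6, E=12, F=8.
Attach a 13-gonal pyramid (V=14, E=26, F=14) along a 3-gon: merge 3 vertices and 3 edges, delete both glued faces → V=17, E=35, F=20.
Attach an octagonal pyramid (V=9, E=16, F=9) along a 3-gon: merge 3 vertices and 3 edges, delete both glued faces → V=23, E=48, F=27.
Check: V − E + F = 23 − 48 + 27 = 2.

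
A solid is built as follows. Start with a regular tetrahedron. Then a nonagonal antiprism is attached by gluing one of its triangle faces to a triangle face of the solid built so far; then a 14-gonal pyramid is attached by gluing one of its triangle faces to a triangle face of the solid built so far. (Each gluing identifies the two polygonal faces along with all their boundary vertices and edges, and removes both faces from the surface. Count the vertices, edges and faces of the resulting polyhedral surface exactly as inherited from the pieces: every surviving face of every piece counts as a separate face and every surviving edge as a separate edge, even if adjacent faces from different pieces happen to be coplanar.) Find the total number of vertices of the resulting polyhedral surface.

31

A regular tetrahedron: V=4, E=6, F=4.
Attach a nonagonal antiprism (V=18, E=36, F=20) along a 3-gon: merge 3 vertices and 3 edges, delete both glued faces → V=19, E=39, F=22.
Attach a 14-gonal pyramid (V=15, E=28, F=15) along a 3-gon: merge 3 vertices and 3 edges, delete both glued faces → V=31, E=64, F=35.
Check: V − E + F = 31 − 64 + 35 = 2.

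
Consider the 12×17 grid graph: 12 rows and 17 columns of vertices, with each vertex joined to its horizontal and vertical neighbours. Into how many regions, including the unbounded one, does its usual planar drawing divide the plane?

The grid has V = 12·17 = 204 vertices and E = 12·16 + 17·11 = 379 edges.
F = 2 − V + E = 2 − 204 + 379 = 177.

177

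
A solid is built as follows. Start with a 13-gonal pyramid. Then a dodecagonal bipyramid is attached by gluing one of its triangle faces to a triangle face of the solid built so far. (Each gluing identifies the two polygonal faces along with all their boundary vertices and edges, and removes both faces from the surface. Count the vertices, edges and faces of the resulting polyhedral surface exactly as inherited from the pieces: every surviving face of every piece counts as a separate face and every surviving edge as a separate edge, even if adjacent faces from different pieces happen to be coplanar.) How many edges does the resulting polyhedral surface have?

A 13-gonal pyramid: V=14, E=26, F=14.
Attach a dodecagonal bipyramid (V=14, E=36, F=24) along a 3-gon: merge 3 vertices and 3 edges, delete both glued faces → V=25, E=59, F=36.
Check: V − E + F = 25 − 59 + 36 = 2.

59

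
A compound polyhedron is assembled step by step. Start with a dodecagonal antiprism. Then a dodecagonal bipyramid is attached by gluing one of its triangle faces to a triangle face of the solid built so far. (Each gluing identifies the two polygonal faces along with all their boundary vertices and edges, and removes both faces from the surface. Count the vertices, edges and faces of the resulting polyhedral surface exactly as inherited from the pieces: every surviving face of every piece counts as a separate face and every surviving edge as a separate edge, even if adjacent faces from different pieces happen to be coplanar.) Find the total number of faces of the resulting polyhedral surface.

48

A dodecagonal antiprism: V=24, E=48, F=26.
Attach a dodecagonal bipyramid (V=14, E=36, F=24) along a 3-gon: merge 3 vertices and 3 edges, delete both glued faces → V=35, E=81, F=48.
Check: V − E + F = 35 − 81 + 48 = 2.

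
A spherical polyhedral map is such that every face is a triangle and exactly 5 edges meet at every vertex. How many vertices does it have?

Each face has 3 edges and each edge borders two faces, so 2E = 3F.
Each vertex has degree 5, so 5V = 2E and hence V = 3F/5.
Euler: V − E + F = 2 ⇒ (3F/5) − (3F/2) + F = 2.
Multiply by 10: (6 − 15 + 10)F = 20, i.e. 1F = 20.
So F = 20, E = 3·20/2 = 30, V = 3·20/5 = 12.

12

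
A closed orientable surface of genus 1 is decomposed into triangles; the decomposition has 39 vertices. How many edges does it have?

χ = 2 − 2·1 = 0, and every face is a triangle so 3F = 2E.
V − E + F = 0 with E = 3F/2 gives 39 − (3/2 − 1)·F = 0, so F = 78 and E = 117.

117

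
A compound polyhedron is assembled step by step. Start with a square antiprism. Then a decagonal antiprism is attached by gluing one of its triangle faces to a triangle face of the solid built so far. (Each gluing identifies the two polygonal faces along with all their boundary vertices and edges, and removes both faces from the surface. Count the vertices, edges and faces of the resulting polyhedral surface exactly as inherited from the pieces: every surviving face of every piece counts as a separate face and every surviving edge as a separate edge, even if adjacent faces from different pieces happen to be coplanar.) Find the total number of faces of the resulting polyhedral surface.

30

A square antiprism: V=8, E=16, F=10.
Attach a decagonal antiprism (V=20, E=40, F=22) along a 3-gon: merge 3 vertices and 3 edges, delete both glued faces → V=25, E=53, F=30.
Check: V − E + F = 25 − 53 + 30 = 2.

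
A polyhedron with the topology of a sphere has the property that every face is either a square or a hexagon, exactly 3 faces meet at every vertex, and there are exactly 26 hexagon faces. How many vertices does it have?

60

Let x be the number of squares; then F = 26 + x.
Edge–face incidences: 2E = 6·26 + 4·x = 156 + 4x.
Every vertex has degree 3, so 3V = 2E.
Euler: V − E + F = 2 ⇒ (2E)/3 − E + (26 + x) = 2.
Multiply by 6: 2·(2E) − 3·(2E) + 6·(26 + x) = 12, i.e. 156 + 6x − (156 + 4x) = 12.
Collecting terms: 2x = 12, so x = 6.
Then 2E = 156 + 4·6 = 180, so E = 90, V = 2E/3 = 60, F = 26 + 6 = 32.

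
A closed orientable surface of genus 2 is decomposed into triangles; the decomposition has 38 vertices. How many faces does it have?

80

χ = 2 − 2·2 = -2, and every face is a triangle so 3F = 2E.
V − E + F = -2 with E = 3F/2 gives 38 − (3/2 − 1)·F = -2, so F = 80 and E = 120.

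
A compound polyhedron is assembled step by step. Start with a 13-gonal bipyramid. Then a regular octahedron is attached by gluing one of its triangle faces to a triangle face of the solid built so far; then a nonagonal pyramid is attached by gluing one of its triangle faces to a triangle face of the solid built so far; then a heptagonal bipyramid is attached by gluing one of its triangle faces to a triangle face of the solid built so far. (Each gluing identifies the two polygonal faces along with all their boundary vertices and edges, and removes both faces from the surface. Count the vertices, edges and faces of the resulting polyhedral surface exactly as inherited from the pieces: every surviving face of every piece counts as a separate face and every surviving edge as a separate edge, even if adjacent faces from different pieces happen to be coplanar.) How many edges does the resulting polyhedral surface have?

A 13-gonal bipyramid: V=15, E=39, F=26.
Attach a regular octahedron (V=6, E=12, F=8) along a 3-gon: merge 3 vertices and 3 edges, delete both glued faces → V=18, E=48, F=32.
Attach a nonagonal pyramid (V=10, E=18, F=10) along a 3-gon: merge 3 vertices and 3 edges, delete both glued faces → V=25, E=63, F=40.
Attach a heptagonal bipyramid (V=9, E=21, F=14) along a 3-gon: merge 3 vertices and 3 edges, delete both glued faces → V=31, E=81, F=52.
Check: V − E + F = 31 − 81 + 52 = 2.

81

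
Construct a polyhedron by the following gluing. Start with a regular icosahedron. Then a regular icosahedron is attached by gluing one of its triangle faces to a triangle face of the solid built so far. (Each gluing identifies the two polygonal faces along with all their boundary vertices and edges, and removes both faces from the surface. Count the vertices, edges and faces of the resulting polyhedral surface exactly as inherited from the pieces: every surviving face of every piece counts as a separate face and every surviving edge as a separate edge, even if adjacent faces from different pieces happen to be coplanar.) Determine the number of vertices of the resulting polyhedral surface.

A regular icosahedron: V=12, E=30, F=20.
Attach a regular icosahedron (V=12, E=30, F=20) along a 3-gon: merge 3 vertices and 3 edges, delete both glued faces → V=21, E=57, F=38.
Check: V − E + F = 21 − 57 + 38 = 2.

21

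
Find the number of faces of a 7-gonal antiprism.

An antiprism on an n-gon has two n-gon caps and 2n triangles: V = 2·7 = 14, E = 4·7 = 28, F = 2·7 + 2 = 16.

16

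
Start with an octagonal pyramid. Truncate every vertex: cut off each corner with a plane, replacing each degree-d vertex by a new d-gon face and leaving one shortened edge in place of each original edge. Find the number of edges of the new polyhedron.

The base solid has V = 9, E = 16, F = 9.
Truncation replaces each original edge-end by a new vertex, so V′ = 2E = 32.
Each original edge survives, and each old vertex of degree d contributes d new edges; summing degrees gives Σd = 2E, so E′ = E + 2E = 3E = 48.
Each original face survives and each original vertex becomes one new face: F′ = F + V = 18.

48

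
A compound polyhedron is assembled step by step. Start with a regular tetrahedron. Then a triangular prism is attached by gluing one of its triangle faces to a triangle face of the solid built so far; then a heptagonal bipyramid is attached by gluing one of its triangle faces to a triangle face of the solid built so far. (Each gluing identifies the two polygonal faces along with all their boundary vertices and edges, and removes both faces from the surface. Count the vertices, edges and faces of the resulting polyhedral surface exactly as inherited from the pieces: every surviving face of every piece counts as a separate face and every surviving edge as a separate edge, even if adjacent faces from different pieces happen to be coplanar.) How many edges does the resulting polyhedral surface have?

A regular tetrahedron: V=4, E=6, F=4.
Attach a triangular prism (V=6, E=9, F=5) along a 3-gon: merge 3 vertices and 3 edges, delete both glued faces → V=7, E=12, F=7.
Attach a heptagonal bipyramid (V=9, E=21, F=14) along a 3-gon: merge 3 vertices and 3 edges, delete both glued faces → V=13, E=30, F=19.
Check: V − E + F = 13 − 30 + 19 = 2.

30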